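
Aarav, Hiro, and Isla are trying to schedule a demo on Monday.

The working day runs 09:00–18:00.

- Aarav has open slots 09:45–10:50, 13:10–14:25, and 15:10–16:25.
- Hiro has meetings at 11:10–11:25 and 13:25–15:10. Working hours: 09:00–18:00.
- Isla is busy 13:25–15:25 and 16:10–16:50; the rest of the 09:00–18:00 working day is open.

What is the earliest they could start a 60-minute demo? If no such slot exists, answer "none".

09:45

Hiro free within 09:00–18:00: 09:00–11:10, 11:25–13:25, 15:10–18:00.
Isla free within 09:00–18:00: 09:00–13:25, 15:25–16:10, 16:50–18:00.
Aarav ∩ Hiro: 09:45–10:50, 13:10–13:25, 15:10–16:25.
Aarav ∩ Hiro ∩ Isla: 09:45–10:50, 13:10–13:25, 15:25–16:10.
Windows ≥ 60 min: 09:45–10:50.
Earliest such window starts at 09:45.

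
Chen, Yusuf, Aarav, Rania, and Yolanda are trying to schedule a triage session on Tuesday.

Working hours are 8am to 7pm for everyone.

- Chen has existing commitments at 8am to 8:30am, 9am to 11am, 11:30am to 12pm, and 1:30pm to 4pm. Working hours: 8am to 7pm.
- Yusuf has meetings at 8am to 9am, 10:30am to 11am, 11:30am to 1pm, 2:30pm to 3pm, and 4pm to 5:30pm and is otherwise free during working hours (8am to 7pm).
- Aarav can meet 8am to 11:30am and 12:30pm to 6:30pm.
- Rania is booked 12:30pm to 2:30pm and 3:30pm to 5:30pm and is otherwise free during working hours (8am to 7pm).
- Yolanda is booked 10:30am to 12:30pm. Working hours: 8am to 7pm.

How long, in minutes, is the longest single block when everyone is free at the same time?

Chen free within 08:00–19:00: 08:30–09:00, 11:00–11:30, 12:00–13:30, 16:00–19:00.
Yusuf free within 08:00–19:00: 09:00–10:30, 11:00–11:30, 13:00–14:30, 15:00–16:00, 17:30–19:00.
Rania free within 08:00–19:00: 08:00–12:30, 14:30–15:30, 17:30–19:00.
Yolanda free within 08:00–19:00: 08:00–10:30, 12:30–19:00.
Chen ∩ Yusuf: 11:00–11:30, 13:00–13:30, 17:30–19:00.
Chen ∩ Yusuf ∩ Aarav: 11:00–11:30, 13:00–13:30, 17:30–18:30.
Chen ∩ Yusuf ∩ Aarav ∩ Rania: 11:00–11:30, 17:30–18:30.
Chen ∩ Yusuf ∩ Aarav ∩ Rania ∩ Yolanda: 17:30–18:30.
Single common window of 60 minutes.

60 minutes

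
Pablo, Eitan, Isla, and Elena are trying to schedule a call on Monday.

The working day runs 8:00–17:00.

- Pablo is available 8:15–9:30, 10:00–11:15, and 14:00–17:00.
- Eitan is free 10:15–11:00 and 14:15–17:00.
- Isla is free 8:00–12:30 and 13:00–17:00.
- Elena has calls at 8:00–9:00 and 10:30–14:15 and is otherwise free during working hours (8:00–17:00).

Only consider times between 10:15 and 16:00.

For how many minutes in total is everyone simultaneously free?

Elena free within 08:00–17:00: 09:00–10:30, 14:15–17:00.
Pablo ∩ Eitan: 10:15–11:00, 14:15–17:00.
Pablo ∩ Eitan ∩ Isla: 10:15–11:00, 14:15–17:00.
Pablo ∩ Eitan ∩ Isla ∩ Elena: 10:15–10:30, 14:15–17:00.
Restricted to 10:15–16:00: 10:15–10:30, 14:15–16:00.
Total common minutes: 15 + 105 = 120.

120 minutes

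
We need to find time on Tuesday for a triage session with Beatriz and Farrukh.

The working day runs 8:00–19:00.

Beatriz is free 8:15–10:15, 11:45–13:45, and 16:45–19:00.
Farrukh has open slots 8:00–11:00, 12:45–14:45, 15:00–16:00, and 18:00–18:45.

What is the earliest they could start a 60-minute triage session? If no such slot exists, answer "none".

08:15

Beatriz ∩ Farrukh: 08:15–10:15, 12:45–13:45, 18:00–18:45.
Windows ≥ 60 min: 08:15–10:15, 12:45–13:45.
Earliest such window starts at 08:15.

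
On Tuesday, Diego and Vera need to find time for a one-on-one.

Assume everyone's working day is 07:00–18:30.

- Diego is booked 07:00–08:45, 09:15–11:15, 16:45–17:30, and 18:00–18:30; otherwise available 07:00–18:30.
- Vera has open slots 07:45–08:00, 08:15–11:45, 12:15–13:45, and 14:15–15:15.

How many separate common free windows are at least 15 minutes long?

4

Diego free within 07:00–18:30: 08:45–09:15, 11:15–16:45, 17:30–18:00.
Diego ∩ Vera: 08:45–09:15, 11:15–11:45, 12:15–13:45, 14:15–15:15.
Windows ≥ 15 min: 08:45–09:15, 11:15–11:45, 12:15–13:45, 14:15–15:15.
That's 4 windows.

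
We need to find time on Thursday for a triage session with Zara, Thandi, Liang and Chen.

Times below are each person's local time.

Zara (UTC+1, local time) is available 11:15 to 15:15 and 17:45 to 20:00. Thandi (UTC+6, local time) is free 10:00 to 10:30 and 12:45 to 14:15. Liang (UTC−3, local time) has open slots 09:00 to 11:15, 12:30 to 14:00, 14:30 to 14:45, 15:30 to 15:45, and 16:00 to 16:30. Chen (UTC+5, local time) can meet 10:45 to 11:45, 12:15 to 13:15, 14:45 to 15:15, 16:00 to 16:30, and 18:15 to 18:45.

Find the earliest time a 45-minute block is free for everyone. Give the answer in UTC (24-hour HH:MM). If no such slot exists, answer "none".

Zara → UTC: 10:15–14:15, 16:45–19:00.
Thandi → UTC: 04:00–04:30, 06:45–08:15.
Liang → UTC: 12:00–14:15, 15:30–17:00, 17:30–17:45, 18:30–18:45, 19:00–19:30.
Chen → UTC: 05:45–06:45, 07:15–08:15, 09:45–10:15, 11:00–11:30, 13:15–13:45.
Zara ∩ Thandi: (none).
Zara ∩ Thandi ∩ Liang: (none).
Zara ∩ Thandi ∩ Liang ∩ Chen: (none).
Windows ≥ 45 min: (none).

none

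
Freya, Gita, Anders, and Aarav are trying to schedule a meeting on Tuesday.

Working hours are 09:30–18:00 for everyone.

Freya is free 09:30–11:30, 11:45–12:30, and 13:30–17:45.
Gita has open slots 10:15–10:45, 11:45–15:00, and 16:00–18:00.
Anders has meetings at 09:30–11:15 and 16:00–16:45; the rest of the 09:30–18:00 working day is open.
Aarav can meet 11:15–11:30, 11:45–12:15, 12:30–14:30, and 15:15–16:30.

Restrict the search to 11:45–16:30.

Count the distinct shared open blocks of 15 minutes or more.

Anders free within 09:30–18:00: 11:15–16:00, 16:45–18:00.
Freya ∩ Gita: 10:15–10:45, 11:45–12:30, 13:30–15:00, 16:00–17:45.
Freya ∩ Gita ∩ Anders: 11:45–12:30, 13:30–15:00, 16:45–17:45.
Freya ∩ Gita ∩ Anders ∩ Aarav: 11:45–12:15, 13:30–14:30.
Restricted to 11:45–16:30: 11:45–12:15, 13:30–14:30.
Windows ≥ 15 min: 11:45–12:15, 13:30–14:30.
That's 2 windows.

2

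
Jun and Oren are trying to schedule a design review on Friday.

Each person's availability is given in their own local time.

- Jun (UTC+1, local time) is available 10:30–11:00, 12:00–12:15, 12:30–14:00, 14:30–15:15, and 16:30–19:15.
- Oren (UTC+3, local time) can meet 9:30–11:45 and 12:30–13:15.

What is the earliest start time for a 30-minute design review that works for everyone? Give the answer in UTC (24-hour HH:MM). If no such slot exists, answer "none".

09:30

Jun → UTC: 09:30–10:00, 11:00–11:15, 11:30–13:00, 13:30–14:15, 15:30–18:15.
Oren → UTC: 06:30–08:45, 09:30–10:15.
Jun ∩ Oren: 09:30–10:00.
Windows ≥ 30 min: 09:30–10:00.
Earliest such window starts at 09:30.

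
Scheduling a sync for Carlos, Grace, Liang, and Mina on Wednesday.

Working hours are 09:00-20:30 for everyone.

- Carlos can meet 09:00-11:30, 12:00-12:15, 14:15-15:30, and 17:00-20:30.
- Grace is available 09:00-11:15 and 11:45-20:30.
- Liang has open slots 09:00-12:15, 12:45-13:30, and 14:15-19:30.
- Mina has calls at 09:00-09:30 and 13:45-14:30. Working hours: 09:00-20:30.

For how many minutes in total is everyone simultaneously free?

Mina free within 09:00–20:30: 09:30–13:45, 14:30–20:30.
Carlos ∩ Grace: 09:00–11:15, 12:00–12:15, 14:15–15:30, 17:00–20:30.
Carlos ∩ Grace ∩ Liang: 09:00–11:15, 12:00–12:15, 14:15–15:30, 17:00–19:30.
Carlos ∩ Grace ∩ Liang ∩ Mina: 09:30–11:15, 12:00–12:15, 14:30–15:30, 17:00–19:30.
Total common minutes: 105 + 15 + 60 + 150 = 330.

330 minutes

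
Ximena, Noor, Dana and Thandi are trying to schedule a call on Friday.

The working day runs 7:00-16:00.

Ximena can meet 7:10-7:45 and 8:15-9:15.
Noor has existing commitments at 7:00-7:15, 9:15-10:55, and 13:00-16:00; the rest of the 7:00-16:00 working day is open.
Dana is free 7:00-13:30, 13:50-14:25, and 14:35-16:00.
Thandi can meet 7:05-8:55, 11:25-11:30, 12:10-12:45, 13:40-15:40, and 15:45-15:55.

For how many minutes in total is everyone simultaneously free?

70 minutes

Noor free within 07:00–16:00: 07:15–09:15, 10:55–13:00.
Ximena ∩ Noor: 07:15–07:45, 08:15–09:15.
Ximena ∩ Noor ∩ Dana: 07:15–07:45, 08:15–09:15.
Ximena ∩ Noor ∩ Dana ∩ Thandi: 07:15–07:45, 08:15–08:55.
Total common minutes: 30 + 40 = 70.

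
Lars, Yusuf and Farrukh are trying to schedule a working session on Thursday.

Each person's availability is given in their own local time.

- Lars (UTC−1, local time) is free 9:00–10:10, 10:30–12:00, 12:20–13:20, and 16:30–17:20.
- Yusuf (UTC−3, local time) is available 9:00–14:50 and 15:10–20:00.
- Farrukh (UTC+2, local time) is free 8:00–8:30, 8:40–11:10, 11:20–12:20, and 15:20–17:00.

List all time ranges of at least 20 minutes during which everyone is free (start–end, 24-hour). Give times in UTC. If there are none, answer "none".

13:20–14:20

Lars → UTC: 10:00–11:10, 11:30–13:00, 13:20–14:20, 17:30–18:20.
Yusuf → UTC: 12:00–17:50, 18:10–23:00.
Farrukh → UTC: 06:00–06:30, 06:40–09:10, 09:20–10:20, 13:20–15:00.
Lars ∩ Yusuf: 12:00–13:00, 13:20–14:20, 17:30–17:50, 18:10–18:20.
Lars ∩ Yusuf ∩ Farrukh: 13:20–14:20.
Windows ≥ 20 min: 13:20–14:20.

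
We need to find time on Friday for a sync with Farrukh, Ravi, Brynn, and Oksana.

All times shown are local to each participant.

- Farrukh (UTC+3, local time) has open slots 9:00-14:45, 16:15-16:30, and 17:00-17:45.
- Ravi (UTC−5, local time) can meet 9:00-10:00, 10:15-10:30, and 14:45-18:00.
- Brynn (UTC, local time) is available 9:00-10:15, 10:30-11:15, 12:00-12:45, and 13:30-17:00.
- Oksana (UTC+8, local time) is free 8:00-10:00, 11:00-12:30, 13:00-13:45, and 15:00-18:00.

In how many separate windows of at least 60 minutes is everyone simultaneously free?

0

Farrukh → UTC: 06:00–11:45, 13:15–13:30, 14:00–14:45.
Ravi → UTC: 14:00–15:00, 15:15–15:30, 19:45–23:00.
Brynn → UTC: 09:00–10:15, 10:30–11:15, 12:00–12:45, 13:30–17:00.
Oksana → UTC: 00:00–02:00, 03:00–04:30, 05:00–05:45, 07:00–10:00.
Farrukh ∩ Ravi: 14:00–14:45.
Farrukh ∩ Ravi ∩ Brynn: 14:00–14:45.
Farrukh ∩ Ravi ∩ Brynn ∩ Oksana: (none).
Windows ≥ 60 min: (none).
That's 0 windows.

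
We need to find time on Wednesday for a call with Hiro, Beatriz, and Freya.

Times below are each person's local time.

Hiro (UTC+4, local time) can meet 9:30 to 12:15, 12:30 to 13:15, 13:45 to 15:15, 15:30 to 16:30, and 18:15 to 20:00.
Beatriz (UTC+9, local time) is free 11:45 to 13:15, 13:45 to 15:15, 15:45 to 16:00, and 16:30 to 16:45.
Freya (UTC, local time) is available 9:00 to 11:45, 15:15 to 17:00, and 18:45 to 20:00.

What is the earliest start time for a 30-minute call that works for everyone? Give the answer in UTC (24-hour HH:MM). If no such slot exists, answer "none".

Hiro → UTC: 05:30–08:15, 08:30–09:15, 09:45–11:15, 11:30–12:30, 14:15–16:00.
Beatriz → UTC: 02:45–04:15, 04:45–06:15, 06:45–07:00, 07:30–07:45.
Freya → UTC: 09:00–11:45, 15:15–17:00, 18:45–20:00.
Hiro ∩ Beatriz: 05:30–06:15, 06:45–07:00, 07:30–07:45.
Hiro ∩ Beatriz ∩ Freya: (none).
Windows ≥ 30 min: (none).

none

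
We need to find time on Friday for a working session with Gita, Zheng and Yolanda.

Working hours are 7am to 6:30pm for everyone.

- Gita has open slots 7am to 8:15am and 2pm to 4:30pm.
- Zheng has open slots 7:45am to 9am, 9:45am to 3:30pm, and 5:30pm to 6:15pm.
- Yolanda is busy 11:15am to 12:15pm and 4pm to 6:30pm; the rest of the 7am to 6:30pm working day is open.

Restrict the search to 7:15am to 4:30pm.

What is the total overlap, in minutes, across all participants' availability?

120 minutes

Yolanda free within 07:00–18:30: 07:00–11:15, 12:15–16:00.
Gita ∩ Zheng: 07:45–08:15, 14:00–15:30.
Gita ∩ Zheng ∩ Yolanda: 07:45–08:15, 14:00–15:30.
Restricted to 07:15–16:30: 07:45–08:15, 14:00–15:30.
Total common minutes: 30 + 90 = 120.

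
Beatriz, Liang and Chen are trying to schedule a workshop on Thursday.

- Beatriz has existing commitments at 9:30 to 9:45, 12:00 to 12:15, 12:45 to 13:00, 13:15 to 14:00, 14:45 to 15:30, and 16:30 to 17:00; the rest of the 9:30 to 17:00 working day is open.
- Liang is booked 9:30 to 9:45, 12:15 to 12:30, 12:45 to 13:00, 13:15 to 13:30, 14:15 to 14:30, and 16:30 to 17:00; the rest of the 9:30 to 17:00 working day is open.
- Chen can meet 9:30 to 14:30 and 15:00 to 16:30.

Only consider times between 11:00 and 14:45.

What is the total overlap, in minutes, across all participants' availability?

105 minutes

Beatriz free within 09:30–17:00: 09:45–12:00, 12:15–12:45, 13:00–13:15, 14:00–14:45, 15:30–16:30.
Liang free within 09:30–17:00: 09:45–12:15, 12:30–12:45, 13:00–13:15, 13:30–14:15, 14:30–16:30.
Beatriz ∩ Liang: 09:45–12:00, 12:30–12:45, 13:00–13:15, 14:00–14:15, 14:30–14:45, 15:30–16:30.
Beatriz ∩ Liang ∩ Chen: 09:45–12:00, 12:30–12:45, 13:00–13:15, 14:00–14:15, 15:30–16:30.
Restricted to 11:00–14:45: 11:00–12:00, 12:30–12:45, 13:00–13:15, 14:00–14:15.
Total common minutes: 60 + 15 + 15 + 15 = 105.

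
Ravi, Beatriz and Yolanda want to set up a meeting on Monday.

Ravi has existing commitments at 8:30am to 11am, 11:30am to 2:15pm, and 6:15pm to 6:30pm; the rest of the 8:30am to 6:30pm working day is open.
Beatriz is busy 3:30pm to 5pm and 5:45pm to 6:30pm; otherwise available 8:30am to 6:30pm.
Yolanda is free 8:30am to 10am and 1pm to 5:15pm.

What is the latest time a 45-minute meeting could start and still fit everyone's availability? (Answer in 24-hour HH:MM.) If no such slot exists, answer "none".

14:45

Ravi free within 08:30–18:30: 11:00–11:30, 14:15–18:15.
Beatriz free within 08:30–18:30: 08:30–15:30, 17:00–17:45.
Ravi ∩ Beatriz: 11:00–11:30, 14:15–15:30, 17:00–17:45.
Ravi ∩ Beatriz ∩ Yolanda: 14:15–15:30, 17:00–17:15.
Windows ≥ 45 min: 14:15–15:30.
Latest start in the last window 14:15–15:30 is 15:30 − 45 min = 14:45.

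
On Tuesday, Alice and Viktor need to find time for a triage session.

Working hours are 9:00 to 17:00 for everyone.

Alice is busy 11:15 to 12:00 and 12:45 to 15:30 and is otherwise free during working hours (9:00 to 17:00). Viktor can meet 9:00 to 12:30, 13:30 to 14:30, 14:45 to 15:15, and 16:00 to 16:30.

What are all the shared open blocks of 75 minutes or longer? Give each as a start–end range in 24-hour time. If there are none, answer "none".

09:00–11:15

Alice free within 09:00–17:00: 09:00–11:15, 12:00–12:45, 15:30–17:00.
Alice ∩ Viktor: 09:00–11:15, 12:00–12:30, 16:00–16:30.
Windows ≥ 75 min: 09:00–11:15.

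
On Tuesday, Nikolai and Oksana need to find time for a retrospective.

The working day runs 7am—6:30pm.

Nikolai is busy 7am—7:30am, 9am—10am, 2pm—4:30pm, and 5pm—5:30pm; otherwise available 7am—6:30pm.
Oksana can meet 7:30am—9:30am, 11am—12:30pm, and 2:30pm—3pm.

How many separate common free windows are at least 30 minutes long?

2

Nikolai free within 07:00–18:30: 07:30–09:00, 10:00–14:00, 16:30–17:00, 17:30–18:30.
Nikolai ∩ Oksana: 07:30–09:00, 11:00–12:30.
Windows ≥ 30 min: 07:30–09:00, 11:00–12:30.
That's 2 windows.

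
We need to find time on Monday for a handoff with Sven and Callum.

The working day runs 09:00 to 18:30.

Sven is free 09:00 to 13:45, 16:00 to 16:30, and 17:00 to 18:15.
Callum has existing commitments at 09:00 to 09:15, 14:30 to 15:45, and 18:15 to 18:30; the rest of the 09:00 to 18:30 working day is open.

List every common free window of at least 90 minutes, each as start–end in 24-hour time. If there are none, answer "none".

Callum free within 09:00–18:30: 09:15–14:30, 15:45–18:15.
Sven ∩ Callum: 09:15–13:45, 16:00–16:30, 17:00–18:15.
Windows ≥ 90 min: 09:15–13:45.

09:15–13:45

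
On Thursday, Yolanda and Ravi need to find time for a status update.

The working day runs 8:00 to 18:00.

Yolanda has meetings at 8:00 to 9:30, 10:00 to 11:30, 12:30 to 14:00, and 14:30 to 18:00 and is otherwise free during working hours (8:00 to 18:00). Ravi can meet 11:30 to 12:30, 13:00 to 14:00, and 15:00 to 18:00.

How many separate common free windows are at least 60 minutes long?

1

Yolanda free within 08:00–18:00: 09:30–10:00, 11:30–12:30, 14:00–14:30.
Yolanda ∩ Ravi: 11:30–12:30.
Windows ≥ 60 min: 11:30–12:30.
That's 1 window.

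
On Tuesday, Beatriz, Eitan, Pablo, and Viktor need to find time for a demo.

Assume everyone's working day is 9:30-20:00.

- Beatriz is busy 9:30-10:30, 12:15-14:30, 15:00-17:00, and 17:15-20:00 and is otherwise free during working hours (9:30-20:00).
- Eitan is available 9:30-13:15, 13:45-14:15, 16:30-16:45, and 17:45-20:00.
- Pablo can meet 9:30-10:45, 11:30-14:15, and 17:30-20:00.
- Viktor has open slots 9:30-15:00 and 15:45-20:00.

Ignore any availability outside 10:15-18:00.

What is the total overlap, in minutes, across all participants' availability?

Beatriz free within 09:30–20:00: 10:30–12:15, 14:30–15:00, 17:00–17:15.
Beatriz ∩ Eitan: 10:30–12:15.
Beatriz ∩ Eitan ∩ Pablo: 10:30–10:45, 11:30–12:15.
Beatriz ∩ Eitan ∩ Pablo ∩ Viktor: 10:30–10:45, 11:30–12:15.
Restricted to 10:15–18:00: 10:30–10:45, 11:30–12:15.
Total common minutes: 15 + 45 = 60.

60 minutes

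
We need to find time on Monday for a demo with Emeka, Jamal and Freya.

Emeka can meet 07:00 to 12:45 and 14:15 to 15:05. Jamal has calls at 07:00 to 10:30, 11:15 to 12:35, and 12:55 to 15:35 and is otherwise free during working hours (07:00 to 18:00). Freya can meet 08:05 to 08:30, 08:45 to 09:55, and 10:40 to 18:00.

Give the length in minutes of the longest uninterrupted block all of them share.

Jamal free within 07:00–18:00: 10:30–11:15, 12:35–12:55, 15:35–18:00.
Emeka ∩ Jamal: 10:30–11:15, 12:35–12:45.
Emeka ∩ Jamal ∩ Freya: 10:40–11:15, 12:35–12:45.
Common window lengths: 35, 10 min; longest is 35.

35 minutes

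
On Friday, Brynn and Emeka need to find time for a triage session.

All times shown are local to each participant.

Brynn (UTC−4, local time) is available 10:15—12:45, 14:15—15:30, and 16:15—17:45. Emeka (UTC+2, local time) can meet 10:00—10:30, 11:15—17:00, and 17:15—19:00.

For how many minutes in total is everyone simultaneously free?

Brynn → UTC: 14:15–16:45, 18:15–19:30, 20:15–21:45.
Emeka → UTC: 08:00–08:30, 09:15–15:00, 15:15–17:00.
Brynn ∩ Emeka: 14:15–15:00, 15:15–16:45.
Total common minutes: 45 + 90 = 135.

135 minutes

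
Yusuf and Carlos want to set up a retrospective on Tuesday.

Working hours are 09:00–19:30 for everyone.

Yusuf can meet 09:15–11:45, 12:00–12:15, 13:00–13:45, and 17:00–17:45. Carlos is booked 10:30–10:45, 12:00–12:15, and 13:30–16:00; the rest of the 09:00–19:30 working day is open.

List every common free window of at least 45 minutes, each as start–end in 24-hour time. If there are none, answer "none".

09:15–10:30, 10:45–11:45, 17:00–17:45

Carlos free within 09:00–19:30: 09:00–10:30, 10:45–12:00, 12:15–13:30, 16:00–19:30.
Yusuf ∩ Carlos: 09:15–10:30, 10:45–11:45, 13:00–13:30, 17:00–17:45.
Windows ≥ 45 min: 09:15–10:30, 10:45–11:45, 17:00–17:45.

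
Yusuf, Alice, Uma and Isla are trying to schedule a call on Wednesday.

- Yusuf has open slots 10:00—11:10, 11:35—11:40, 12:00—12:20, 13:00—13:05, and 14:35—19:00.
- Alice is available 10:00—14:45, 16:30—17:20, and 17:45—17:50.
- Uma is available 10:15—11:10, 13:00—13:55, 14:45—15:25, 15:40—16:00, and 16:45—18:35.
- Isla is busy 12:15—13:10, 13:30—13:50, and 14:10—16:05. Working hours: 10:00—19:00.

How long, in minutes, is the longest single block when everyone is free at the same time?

Isla free within 10:00–19:00: 10:00–12:15, 13:10–13:30, 13:50–14:10, 16:05–19:00.
Yusuf ∩ Alice: 10:00–11:10, 11:35–11:40, 12:00–12:20, 13:00–13:05, 14:35–14:45, 16:30–17:20, 17:45–17:50.
Yusuf ∩ Alice ∩ Uma: 10:15–11:10, 13:00–13:05, 16:45–17:20, 17:45–17:50.
Yusuf ∩ Alice ∩ Uma ∩ Isla: 10:15–11:10, 16:45–17:20, 17:45–17:50.
Common window lengths: 55, 35, 5 min; longest is 55.

55 minutes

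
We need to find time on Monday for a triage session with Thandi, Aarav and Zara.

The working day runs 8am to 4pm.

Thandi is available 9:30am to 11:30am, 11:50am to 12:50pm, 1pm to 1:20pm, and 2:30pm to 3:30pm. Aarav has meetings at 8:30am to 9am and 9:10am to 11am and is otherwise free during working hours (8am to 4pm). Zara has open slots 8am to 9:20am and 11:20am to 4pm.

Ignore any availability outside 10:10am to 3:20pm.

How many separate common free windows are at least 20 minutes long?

3

Aarav free within 08:00–16:00: 08:00–08:30, 09:00–09:10, 11:00–16:00.
Thandi ∩ Aarav: 11:00–11:30, 11:50–12:50, 13:00–13:20, 14:30–15:30.
Thandi ∩ Aarav ∩ Zara: 11:20–11:30, 11:50–12:50, 13:00–13:20, 14:30–15:30.
Restricted to 10:10–15:20: 11:20–11:30, 11:50–12:50, 13:00–13:20, 14:30–15:20.
Windows ≥ 20 min: 11:50–12:50, 13:00–13:20, 14:30–15:20.
That's 3 windows.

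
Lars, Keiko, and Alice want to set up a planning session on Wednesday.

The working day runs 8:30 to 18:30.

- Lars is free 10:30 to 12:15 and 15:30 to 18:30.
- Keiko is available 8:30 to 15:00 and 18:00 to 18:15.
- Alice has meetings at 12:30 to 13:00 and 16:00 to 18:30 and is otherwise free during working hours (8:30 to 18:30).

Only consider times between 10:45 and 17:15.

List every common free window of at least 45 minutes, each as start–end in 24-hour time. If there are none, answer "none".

10:45–12:15

Alice free within 08:30–18:30: 08:30–12:30, 13:00–16:00.
Lars ∩ Keiko: 10:30–12:15, 18:00–18:15.
Lars ∩ Keiko ∩ Alice: 10:30–12:15.
Restricted to 10:45–17:15: 10:45–12:15.
Windows ≥ 45 min: 10:45–12:15.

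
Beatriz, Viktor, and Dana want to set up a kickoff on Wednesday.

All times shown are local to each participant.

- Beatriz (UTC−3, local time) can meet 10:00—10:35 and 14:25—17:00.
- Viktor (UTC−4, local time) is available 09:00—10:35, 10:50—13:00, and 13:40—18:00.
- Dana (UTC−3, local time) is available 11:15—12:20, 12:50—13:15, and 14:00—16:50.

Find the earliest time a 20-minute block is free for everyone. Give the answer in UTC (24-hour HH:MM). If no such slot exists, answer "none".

17:40

Beatriz → UTC: 13:00–13:35, 17:25–20:00.
Viktor → UTC: 13:00–14:35, 14:50–17:00, 17:40–22:00.
Dana → UTC: 14:15–15:20, 15:50–16:15, 17:00–19:50.
Beatriz ∩ Viktor: 13:00–13:35, 17:40–20:00.
Beatriz ∩ Viktor ∩ Dana: 17:40–19:50.
Windows ≥ 20 min: 17:40–19:50.
Earliest such window starts at 17:40.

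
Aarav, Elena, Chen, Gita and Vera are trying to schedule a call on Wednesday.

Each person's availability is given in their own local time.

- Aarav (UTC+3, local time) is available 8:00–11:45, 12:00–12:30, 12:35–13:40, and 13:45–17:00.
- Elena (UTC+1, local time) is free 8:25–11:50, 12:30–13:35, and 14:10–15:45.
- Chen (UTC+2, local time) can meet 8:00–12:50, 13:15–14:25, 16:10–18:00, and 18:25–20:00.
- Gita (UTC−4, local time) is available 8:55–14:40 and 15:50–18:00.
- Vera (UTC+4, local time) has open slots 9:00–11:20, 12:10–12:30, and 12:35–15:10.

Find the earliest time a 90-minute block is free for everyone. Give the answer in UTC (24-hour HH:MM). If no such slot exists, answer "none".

Aarav → UTC: 05:00–08:45, 09:00–09:30, 09:35–10:40, 10:45–14:00.
Elena → UTC: 07:25–10:50, 11:30–12:35, 13:10–14:45.
Chen → UTC: 06:00–10:50, 11:15–12:25, 14:10–16:00, 16:25–18:00.
Gita → UTC: 12:55–18:40, 19:50–22:00.
Vera → UTC: 05:00–07:20, 08:10–08:30, 08:35–11:10.
Aarav ∩ Elena: 07:25–08:45, 09:00–09:30, 09:35–10:40, 10:45–10:50, 11:30–12:35, 13:10–14:00.
Aarav ∩ Elena ∩ Chen: 07:25–08:45, 09:00–09:30, 09:35–10:40, 10:45–10:50, 11:30–12:25.
Aarav ∩ Elena ∩ Chen ∩ Gita: (none).
Aarav ∩ Elena ∩ Chen ∩ Gita ∩ Vera: (none).
Windows ≥ 90 min: (none).

none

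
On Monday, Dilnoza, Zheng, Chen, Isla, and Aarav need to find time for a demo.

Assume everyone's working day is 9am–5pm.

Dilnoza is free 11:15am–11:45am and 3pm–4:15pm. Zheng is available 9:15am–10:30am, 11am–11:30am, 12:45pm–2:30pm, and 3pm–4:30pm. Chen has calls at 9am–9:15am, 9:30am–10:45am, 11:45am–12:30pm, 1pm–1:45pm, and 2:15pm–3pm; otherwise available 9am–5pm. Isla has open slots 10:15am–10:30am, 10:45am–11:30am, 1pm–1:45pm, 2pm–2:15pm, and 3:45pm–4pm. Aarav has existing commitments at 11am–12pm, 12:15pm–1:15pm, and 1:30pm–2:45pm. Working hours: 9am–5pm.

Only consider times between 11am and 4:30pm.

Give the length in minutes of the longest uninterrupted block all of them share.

Chen free within 09:00–17:00: 09:15–09:30, 10:45–11:45, 12:30–13:00, 13:45–14:15, 15:00–17:00.
Aarav free within 09:00–17:00: 09:00–11:00, 12:00–12:15, 13:15–13:30, 14:45–17:00.
Dilnoza ∩ Zheng: 11:15–11:30, 15:00–16:15.
Dilnoza ∩ Zheng ∩ Chen: 11:15–11:30, 15:00–16:15.
Dilnoza ∩ Zheng ∩ Chen ∩ Isla: 11:15–11:30, 15:45–16:00.
Dilnoza ∩ Zheng ∩ Chen ∩ Isla ∩ Aarav: 15:45–16:00.
Restricted to 11:00–16:30: 15:45–16:00.
Single common window of 15 minutes.

15 minutes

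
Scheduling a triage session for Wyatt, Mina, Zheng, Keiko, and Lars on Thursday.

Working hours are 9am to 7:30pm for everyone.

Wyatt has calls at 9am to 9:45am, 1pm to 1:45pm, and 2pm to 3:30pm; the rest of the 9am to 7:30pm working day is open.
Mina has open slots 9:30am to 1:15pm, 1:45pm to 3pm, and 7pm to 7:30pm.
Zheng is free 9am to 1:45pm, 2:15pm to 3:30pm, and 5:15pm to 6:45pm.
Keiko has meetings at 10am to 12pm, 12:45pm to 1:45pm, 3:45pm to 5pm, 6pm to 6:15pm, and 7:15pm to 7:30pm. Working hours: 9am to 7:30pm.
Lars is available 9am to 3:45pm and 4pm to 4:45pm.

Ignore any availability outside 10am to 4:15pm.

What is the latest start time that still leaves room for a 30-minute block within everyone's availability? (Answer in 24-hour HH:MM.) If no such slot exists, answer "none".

12:15

Wyatt free within 09:00–19:30: 09:45–13:00, 13:45–14:00, 15:30–19:30.
Keiko free within 09:00–19:30: 09:00–10:00, 12:00–12:45, 13:45–15:45, 17:00–18:00, 18:15–19:15.
Wyatt ∩ Mina: 09:45–13:00, 13:45–14:00, 19:00–19:30.
Wyatt ∩ Mina ∩ Zheng: 09:45–13:00.
Wyatt ∩ Mina ∩ Zheng ∩ Keiko: 09:45–10:00, 12:00–12:45.
Wyatt ∩ Mina ∩ Zheng ∩ Keiko ∩ Lars: 09:45–10:00, 12:00–12:45.
Restricted to 10:00–16:15: 12:00–12:45.
Windows ≥ 30 min: 12:00–12:45.
Latest start in the last window 12:00–12:45 is 12:45 − 30 min = 12:15.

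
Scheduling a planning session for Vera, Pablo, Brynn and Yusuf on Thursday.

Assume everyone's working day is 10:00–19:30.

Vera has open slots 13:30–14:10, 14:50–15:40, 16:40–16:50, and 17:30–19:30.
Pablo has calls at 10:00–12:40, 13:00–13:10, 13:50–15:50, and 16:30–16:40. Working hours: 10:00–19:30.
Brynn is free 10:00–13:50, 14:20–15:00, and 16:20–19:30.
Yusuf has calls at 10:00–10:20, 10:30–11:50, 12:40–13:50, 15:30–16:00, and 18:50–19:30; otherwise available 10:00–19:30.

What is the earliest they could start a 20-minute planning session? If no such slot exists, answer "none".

17:30

Pablo free within 10:00–19:30: 12:40–13:00, 13:10–13:50, 15:50–16:30, 16:40–19:30.
Yusuf free within 10:00–19:30: 10:20–10:30, 11:50–12:40, 13:50–15:30, 16:00–18:50.
Vera ∩ Pablo: 13:30–13:50, 16:40–16:50, 17:30–19:30.
Vera ∩ Pablo ∩ Brynn: 13:30–13:50, 16:40–16:50, 17:30–19:30.
Vera ∩ Pablo ∩ Brynn ∩ Yusuf: 16:40–16:50, 17:30–18:50.
Windows ≥ 20 min: 17:30–18:50.
Earliest such window starts at 17:30.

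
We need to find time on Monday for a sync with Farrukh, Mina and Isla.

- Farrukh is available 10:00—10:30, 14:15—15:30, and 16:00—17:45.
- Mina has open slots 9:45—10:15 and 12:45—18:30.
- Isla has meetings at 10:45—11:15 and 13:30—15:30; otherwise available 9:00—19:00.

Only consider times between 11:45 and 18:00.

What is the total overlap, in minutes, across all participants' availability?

105 minutes

Isla free within 09:00–19:00: 09:00–10:45, 11:15–13:30, 15:30–19:00.
Farrukh ∩ Mina: 10:00–10:15, 14:15–15:30, 16:00–17:45.
Farrukh ∩ Mina ∩ Isla: 10:00–10:15, 16:00–17:45.
Restricted to 11:45–18:00: 16:00–17:45.
Total common minutes: 105.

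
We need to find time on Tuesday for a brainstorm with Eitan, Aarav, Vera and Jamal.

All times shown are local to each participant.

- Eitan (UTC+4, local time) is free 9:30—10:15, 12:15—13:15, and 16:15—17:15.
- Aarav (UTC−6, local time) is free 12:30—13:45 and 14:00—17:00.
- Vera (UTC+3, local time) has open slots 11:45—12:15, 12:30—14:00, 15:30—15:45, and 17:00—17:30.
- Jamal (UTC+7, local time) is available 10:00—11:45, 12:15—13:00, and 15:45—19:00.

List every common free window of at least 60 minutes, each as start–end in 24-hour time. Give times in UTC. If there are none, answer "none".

none

Eitan → UTC: 05:30–06:15, 08:15–09:15, 12:15–13:15.
Aarav → UTC: 18:30–19:45, 20:00–23:00.
Vera → UTC: 08:45–09:15, 09:30–11:00, 12:30–12:45, 14:00–14:30.
Jamal → UTC: 03:00–04:45, 05:15–06:00, 08:45–12:00.
Eitan ∩ Aarav: (none).
Eitan ∩ Aarav ∩ Vera: (none).
Eitan ∩ Aarav ∩ Vera ∩ Jamal: (none).
Windows ≥ 60 min: (none).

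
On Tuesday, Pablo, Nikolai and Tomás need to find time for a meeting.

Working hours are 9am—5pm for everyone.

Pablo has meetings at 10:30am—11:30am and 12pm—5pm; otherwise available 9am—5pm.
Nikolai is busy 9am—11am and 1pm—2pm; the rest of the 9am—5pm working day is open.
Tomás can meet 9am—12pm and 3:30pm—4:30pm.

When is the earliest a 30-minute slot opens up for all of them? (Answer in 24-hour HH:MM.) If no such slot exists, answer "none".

Pablo free within 09:00–17:00: 09:00–10:30, 11:30–12:00.
Nikolai free within 09:00–17:00: 11:00–13:00, 14:00–17:00.
Pablo ∩ Nikolai: 11:30–12:00.
Pablo ∩ Nikolai ∩ Tomás: 11:30–12:00.
Windows ≥ 30 min: 11:30–12:00.
Earliest such window starts at 11:30.

11:30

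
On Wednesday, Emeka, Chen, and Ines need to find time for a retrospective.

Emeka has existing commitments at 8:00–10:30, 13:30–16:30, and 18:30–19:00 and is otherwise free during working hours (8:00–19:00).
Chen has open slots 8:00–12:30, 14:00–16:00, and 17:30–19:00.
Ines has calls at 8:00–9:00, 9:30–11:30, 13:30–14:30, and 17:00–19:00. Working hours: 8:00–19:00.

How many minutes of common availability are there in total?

Emeka free within 08:00–19:00: 10:30–13:30, 16:30–18:30.
Ines free within 08:00–19:00: 09:00–09:30, 11:30–13:30, 14:30–17:00.
Emeka ∩ Chen: 10:30–12:30, 17:30–18:30.
Emeka ∩ Chen ∩ Ines: 11:30–12:30.
Total common minutes: 60.

60 minutes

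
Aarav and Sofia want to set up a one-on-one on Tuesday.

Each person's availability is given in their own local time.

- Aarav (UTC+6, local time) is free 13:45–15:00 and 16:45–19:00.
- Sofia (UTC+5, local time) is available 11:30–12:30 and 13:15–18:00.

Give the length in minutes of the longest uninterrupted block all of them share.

Aarav → UTC: 07:45–09:00, 10:45–13:00.
Sofia → UTC: 06:30–07:30, 08:15–13:00.
Aarav ∩ Sofia: 08:15–09:00, 10:45–13:00.
Common window lengths: 45, 135 min; longest is 135.

135 minutes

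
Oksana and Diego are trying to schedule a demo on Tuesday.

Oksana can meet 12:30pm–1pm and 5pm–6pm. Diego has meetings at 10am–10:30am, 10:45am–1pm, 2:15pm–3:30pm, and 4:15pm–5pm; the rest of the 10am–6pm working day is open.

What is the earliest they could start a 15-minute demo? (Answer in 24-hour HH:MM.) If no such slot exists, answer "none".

Diego free within 10:00–18:00: 10:30–10:45, 13:00–14:15, 15:30–16:15, 17:00–18:00.
Oksana ∩ Diego: 17:00–18:00.
Windows ≥ 15 min: 17:00–18:00.
Earliest such window starts at 17:00.

17:00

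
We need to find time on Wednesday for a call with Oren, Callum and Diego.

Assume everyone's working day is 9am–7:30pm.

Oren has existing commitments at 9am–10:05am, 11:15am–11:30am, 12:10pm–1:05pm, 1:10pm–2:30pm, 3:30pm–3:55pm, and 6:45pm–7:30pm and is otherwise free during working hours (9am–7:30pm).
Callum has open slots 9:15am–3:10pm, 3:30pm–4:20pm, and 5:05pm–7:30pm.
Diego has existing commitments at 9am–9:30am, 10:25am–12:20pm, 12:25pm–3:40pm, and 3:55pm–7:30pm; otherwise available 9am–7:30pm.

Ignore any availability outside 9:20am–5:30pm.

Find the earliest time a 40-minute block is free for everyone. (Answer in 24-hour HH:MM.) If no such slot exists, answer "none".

none

Oren free within 09:00–19:30: 10:05–11:15, 11:30–12:10, 13:05–13:10, 14:30–15:30, 15:55–18:45.
Diego free within 09:00–19:30: 09:30–10:25, 12:20–12:25, 15:40–15:55.
Oren ∩ Callum: 10:05–11:15, 11:30–12:10, 13:05–13:10, 14:30–15:10, 15:55–16:20, 17:05–18:45.
Oren ∩ Callum ∩ Diego: 10:05–10:25.
Restricted to 09:20–17:30: 10:05–10:25.
Windows ≥ 40 min: (none).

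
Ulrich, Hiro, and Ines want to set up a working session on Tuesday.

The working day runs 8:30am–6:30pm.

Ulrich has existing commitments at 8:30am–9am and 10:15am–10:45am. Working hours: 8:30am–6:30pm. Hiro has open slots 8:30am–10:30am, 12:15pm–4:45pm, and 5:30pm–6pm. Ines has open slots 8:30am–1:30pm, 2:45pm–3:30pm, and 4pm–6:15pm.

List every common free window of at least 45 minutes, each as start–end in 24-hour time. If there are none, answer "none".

Ulrich free within 08:30–18:30: 09:00–10:15, 10:45–18:30.
Ulrich ∩ Hiro: 09:00–10:15, 12:15–16:45, 17:30–18:00.
Ulrich ∩ Hiro ∩ Ines: 09:00–10:15, 12:15–13:30, 14:45–15:30, 16:00–16:45, 17:30–18:00.
Windows ≥ 45 min: 09:00–10:15, 12:15–13:30, 14:45–15:30, 16:00–16:45.

09:00–10:15, 12:15–13:30, 14:45–15:30, 16:00–16:45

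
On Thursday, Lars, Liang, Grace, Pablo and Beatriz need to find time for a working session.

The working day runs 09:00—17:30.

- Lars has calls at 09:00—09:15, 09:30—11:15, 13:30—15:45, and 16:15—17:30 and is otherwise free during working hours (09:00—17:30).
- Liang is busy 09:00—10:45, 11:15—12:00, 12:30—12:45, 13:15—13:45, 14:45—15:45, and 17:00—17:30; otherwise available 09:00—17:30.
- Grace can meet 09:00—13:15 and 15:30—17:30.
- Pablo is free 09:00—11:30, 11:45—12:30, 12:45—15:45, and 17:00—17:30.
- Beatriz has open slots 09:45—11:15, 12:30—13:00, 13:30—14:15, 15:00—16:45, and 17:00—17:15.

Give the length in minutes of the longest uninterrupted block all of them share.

15 minutes

Lars free within 09:00–17:30: 09:15–09:30, 11:15–13:30, 15:45–16:15.
Liang free within 09:00–17:30: 10:45–11:15, 12:00–12:30, 12:45–13:15, 13:45–14:45, 15:45–17:00.
Lars ∩ Liang: 12:00–12:30, 12:45–13:15, 15:45–16:15.
Lars ∩ Liang ∩ Grace: 12:00–12:30, 12:45–13:15, 15:45–16:15.
Lars ∩ Liang ∩ Grace ∩ Pablo: 12:00–12:30, 12:45–13:15.
Lars ∩ Liang ∩ Grace ∩ Pablo ∩ Beatriz: 12:45–13:00.
Single common window of 15 minutes.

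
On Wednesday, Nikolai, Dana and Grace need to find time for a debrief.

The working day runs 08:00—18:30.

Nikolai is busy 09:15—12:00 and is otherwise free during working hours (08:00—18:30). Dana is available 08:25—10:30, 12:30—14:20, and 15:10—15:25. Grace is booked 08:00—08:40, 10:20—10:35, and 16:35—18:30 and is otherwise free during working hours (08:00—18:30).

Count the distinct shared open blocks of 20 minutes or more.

Nikolai free within 08:00–18:30: 08:00–09:15, 12:00–18:30.
Grace free within 08:00–18:30: 08:40–10:20, 10:35–16:35.
Nikolai ∩ Dana: 08:25–09:15, 12:30–14:20, 15:10–15:25.
Nikolai ∩ Dana ∩ Grace: 08:40–09:15, 12:30–14:20, 15:10–15:25.
Windows ≥ 20 min: 08:40–09:15, 12:30–14:20.
That's 2 windows.

2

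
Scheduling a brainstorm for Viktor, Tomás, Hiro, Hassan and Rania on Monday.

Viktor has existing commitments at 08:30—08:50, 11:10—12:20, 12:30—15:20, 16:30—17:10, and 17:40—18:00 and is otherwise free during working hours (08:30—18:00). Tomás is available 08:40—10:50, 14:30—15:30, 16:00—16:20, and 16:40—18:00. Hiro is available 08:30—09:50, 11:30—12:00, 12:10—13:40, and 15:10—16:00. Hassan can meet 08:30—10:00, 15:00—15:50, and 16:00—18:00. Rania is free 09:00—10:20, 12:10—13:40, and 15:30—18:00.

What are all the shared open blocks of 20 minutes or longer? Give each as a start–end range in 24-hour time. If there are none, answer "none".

Viktor free within 08:30–18:00: 08:50–11:10, 12:20–12:30, 15:20–16:30, 17:10–17:40.
Viktor ∩ Tomás: 08:50–10:50, 15:20–15:30, 16:00–16:20, 17:10–17:40.
Viktor ∩ Tomás ∩ Hiro: 08:50–09:50, 15:20–15:30.
Viktor ∩ Tomás ∩ Hiro ∩ Hassan: 08:50–09:50, 15:20–15:30.
Viktor ∩ Tomás ∩ Hiro ∩ Hassan ∩ Rania: 09:00–09:50.
Windows ≥ 20 min: 09:00–09:50.

09:00–09:50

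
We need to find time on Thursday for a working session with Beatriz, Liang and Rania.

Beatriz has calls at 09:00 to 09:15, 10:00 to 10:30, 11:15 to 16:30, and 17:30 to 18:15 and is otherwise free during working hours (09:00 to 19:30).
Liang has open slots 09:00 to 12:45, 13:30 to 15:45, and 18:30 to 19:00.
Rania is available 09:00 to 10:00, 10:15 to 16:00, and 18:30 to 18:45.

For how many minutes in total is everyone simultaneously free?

Beatriz free within 09:00–19:30: 09:15–10:00, 10:30–11:15, 16:30–17:30, 18:15–19:30.
Beatriz ∩ Liang: 09:15–10:00, 10:30–11:15, 18:30–19:00.
Beatriz ∩ Liang ∩ Rania: 09:15–10:00, 10:30–11:15, 18:30–18:45.
Total common minutes: 45 + 45 + 15 = 105.

105 minutes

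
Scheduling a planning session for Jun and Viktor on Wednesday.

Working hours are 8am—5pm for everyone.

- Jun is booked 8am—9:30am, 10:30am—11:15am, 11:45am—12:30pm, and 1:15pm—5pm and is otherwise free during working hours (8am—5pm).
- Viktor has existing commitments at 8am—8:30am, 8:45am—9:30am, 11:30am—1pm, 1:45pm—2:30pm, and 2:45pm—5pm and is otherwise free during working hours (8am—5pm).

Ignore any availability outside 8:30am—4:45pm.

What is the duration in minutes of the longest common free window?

60 minutes

Jun free within 08:00–17:00: 09:30–10:30, 11:15–11:45, 12:30–13:15.
Viktor free within 08:00–17:00: 08:30–08:45, 09:30–11:30, 13:00–13:45, 14:30–14:45.
Jun ∩ Viktor: 09:30–10:30, 11:15–11:30, 13:00–13:15.
Restricted to 08:30–16:45: 09:30–10:30, 11:15–11:30, 13:00–13:15.
Common window lengths: 60, 15, 15 min; longest is 60.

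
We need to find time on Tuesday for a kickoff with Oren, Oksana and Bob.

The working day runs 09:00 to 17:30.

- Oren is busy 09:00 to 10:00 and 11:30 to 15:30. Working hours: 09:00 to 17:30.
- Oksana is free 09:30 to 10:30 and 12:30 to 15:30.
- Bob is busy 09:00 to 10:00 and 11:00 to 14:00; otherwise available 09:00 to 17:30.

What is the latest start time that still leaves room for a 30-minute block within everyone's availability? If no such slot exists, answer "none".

Oren free within 09:00–17:30: 10:00–11:30, 15:30–17:30.
Bob free within 09:00–17:30: 10:00–11:00, 14:00–17:30.
Oren ∩ Oksana: 10:00–10:30.
Oren ∩ Oksana ∩ Bob: 10:00–10:30.
Windows ≥ 30 min: 10:00–10:30.
Latest start in the last window 10:00–10:30 is 10:30 − 30 min = 10:00.

10:00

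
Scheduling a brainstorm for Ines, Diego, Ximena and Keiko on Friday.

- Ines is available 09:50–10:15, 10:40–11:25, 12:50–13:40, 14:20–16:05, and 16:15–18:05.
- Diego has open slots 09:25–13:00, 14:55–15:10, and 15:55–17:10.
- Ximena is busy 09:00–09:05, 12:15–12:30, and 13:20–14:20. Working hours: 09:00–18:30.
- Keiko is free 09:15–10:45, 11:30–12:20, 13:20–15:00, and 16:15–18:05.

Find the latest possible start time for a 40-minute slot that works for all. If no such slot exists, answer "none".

16:30

Ximena free within 09:00–18:30: 09:05–12:15, 12:30–13:20, 14:20–18:30.
Ines ∩ Diego: 09:50–10:15, 10:40–11:25, 12:50–13:00, 14:55–15:10, 15:55–16:05, 16:15–17:10.
Ines ∩ Diego ∩ Ximena: 09:50–10:15, 10:40–11:25, 12:50–13:00, 14:55–15:10, 15:55–16:05, 16:15–17:10.
Ines ∩ Diego ∩ Ximena ∩ Keiko: 09:50–10:15, 10:40–10:45, 14:55–15:00, 16:15–17:10.
Windows ≥ 40 min: 16:15–17:10.
Latest start in the last window 16:15–17:10 is 17:10 − 40 min = 16:30.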